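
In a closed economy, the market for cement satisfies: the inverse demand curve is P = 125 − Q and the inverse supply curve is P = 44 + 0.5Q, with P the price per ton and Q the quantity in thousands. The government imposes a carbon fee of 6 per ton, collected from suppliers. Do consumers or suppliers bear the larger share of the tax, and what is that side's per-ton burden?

Inverting to Q(P) form: Qd = 125 − P; Qs = 2P − 88.
Before the tax: set 125 − P = 2P − 88 → P* = 71, Q* = 54.
With the tax collected from suppliers, supply shifts: Qs = 2(P − 6) − 88.
Solving gives Q = 50 with consumers paying 75 and suppliers receiving 69 (the 6 wedge).
Per-ton burden: consumers 4, suppliers 2.
Consumers take the larger share because demand is less price-elastic here (demand slope 1 vs supply slope 2).
The less price-elastic side of the market bears the larger share of a per-unit tax.

Consumers bear the larger share: 4 per ton.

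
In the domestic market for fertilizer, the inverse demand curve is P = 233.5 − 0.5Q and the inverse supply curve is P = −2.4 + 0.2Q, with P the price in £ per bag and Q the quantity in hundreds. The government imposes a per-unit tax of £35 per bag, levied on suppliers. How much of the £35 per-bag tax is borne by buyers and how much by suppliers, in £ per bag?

Buyers bear £25 per bag; suppliers bear £10 per bag.

Inverting to Q(P) form: Qd = 467 − 2P; Qs = 5P + 12.
Before the tax: set 467 − 2P = 5P + 12 → P* = £65, Q* = 337.
With the tax collected from suppliers, supply shifts: Qs = 5(P − 35) + 12.
Solving gives Q = 287 with buyers paying £90 and suppliers receiving £55 (the £35 wedge).
Burden on buyers: £25; on suppliers: £10. (They sum to £35.)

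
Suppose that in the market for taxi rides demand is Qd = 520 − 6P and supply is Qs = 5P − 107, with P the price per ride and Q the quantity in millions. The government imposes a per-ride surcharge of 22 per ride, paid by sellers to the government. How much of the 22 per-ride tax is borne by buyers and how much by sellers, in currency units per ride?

Before the tax: set 520 − 6P = 5P − 107 → P* = 57, Q* = 178.
With the tax collected from sellers, supply shifts: Qs = 5(P − 22) − 107.
Solving gives Q = 118 with buyers paying 67 and sellers receiving 45 (the 22 wedge).
Burden on buyers: 10; on sellers: 12. (They sum to 22.)

Buyers bear 10 per ride; sellers bear 12 per ride.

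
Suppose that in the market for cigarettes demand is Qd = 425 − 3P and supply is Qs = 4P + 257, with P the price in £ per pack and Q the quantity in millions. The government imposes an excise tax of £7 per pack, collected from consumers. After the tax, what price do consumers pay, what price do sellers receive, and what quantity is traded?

Before the tax: set 425 − 3P = 4P + 257 → P* = £24, Q* = 353.
With the tax collected from consumers, demand (in seller-price terms) shifts: Qd = 425 − 3(P + 7).
Solving gives Q = 341 with consumers paying £28 and sellers receiving £21 (the £7 wedge).

Consumers pay £28; sellers receive £21; quantity = 341.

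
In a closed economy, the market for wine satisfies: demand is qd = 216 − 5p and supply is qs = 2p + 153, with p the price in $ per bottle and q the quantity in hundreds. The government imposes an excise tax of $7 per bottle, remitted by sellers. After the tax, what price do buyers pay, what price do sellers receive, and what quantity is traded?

Before the tax: set 216 − 5p = 2p + 153 → p* = $9, q* = 171.
With the tax collected from sellers, supply shifts: qs = 2(p − 7) + 153.
Solving gives q = 161 with buyers paying $11 and sellers receiving $4 (the $7 wedge).
The less price-elastic side of the market bears the larger share of a per-unit tax.

Buyers pay $11; sellers receive $4; quantity = 161.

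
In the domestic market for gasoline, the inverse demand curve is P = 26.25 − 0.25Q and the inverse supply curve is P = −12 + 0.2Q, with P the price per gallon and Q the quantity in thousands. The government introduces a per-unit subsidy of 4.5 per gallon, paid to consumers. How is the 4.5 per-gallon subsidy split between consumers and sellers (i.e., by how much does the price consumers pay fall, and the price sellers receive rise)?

Rewrite in direct form: Qd = 105 − 4P and Qs = 5P + 60.
Without the subsidy, 105 − 4P = 5P + 60 gives 9P = 45, so P* = 5 and Q* = 85.
With a per-unit subsidy paid to consumers, each effectively pays P − 4.5, so demand becomes Qd = 105 − 4(P − 4.5).
New equilibrium: consumers pay 2.5, sellers receive 7, Q = 95. (Wedge: Pb − Ps = −4.5.)
Gain to consumers: 2.5; to sellers: 2. (They sum to 4.5.)

Consumers gain 2.5 per gallon; sellers gain 2 per gallon.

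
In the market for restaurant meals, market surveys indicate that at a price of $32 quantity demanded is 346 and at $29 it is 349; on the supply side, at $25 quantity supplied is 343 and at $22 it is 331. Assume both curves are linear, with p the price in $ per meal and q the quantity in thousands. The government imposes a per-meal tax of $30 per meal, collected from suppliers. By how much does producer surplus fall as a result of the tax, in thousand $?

Demand slope: (349 − 346)/(29 − 32) = -1, so qd = 378 − p.
Supply slope: (331 − 343)/(22 − 25) = 4, so qs = 4p + 243.
Without the tax, 378 − p = 4p + 243 gives 5p = 135, so p* = $27 and q* = 351.
With the tax collected from suppliers, supply shifts: qs = 4(p − 30) + 243.
Solving gives q = 327 with buyers paying $51 and suppliers receiving $21 (the $30 wedge).
ΔPS is the trapezoid between Q = 327 and Q = 351 of height $6: ½ · (351 + 327) · 6 = $2034.

Producer surplus falls by $2034 thousand.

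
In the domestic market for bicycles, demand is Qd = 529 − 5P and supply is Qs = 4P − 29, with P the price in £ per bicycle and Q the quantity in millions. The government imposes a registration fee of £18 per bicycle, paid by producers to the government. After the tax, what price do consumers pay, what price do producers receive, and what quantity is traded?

Consumers pay £70; producers receive £52; quantity = 179.

Before the tax: set 529 − 5P = 4P − 29 → P* = £62, Q* = 219.
With the tax collected from producers, supply shifts: Qs = 4(P − 18) − 29.
New equilibrium: consumers pay £70, producers receive £52, Q = 179. (Wedge: Pb − Ps = 18.)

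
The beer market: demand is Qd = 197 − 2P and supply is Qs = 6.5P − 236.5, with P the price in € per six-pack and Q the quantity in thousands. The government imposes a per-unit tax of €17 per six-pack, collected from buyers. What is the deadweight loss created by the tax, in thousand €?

Before the tax: set 197 − 2P = 6.5P − 236.5 → P* = €51, Q* = 95.
With the tax collected from buyers, demand (in seller-price terms) shifts: Qd = 197 − 2(P + 17).
Solving gives Q = 69 with buyers paying €64 and sellers receiving €47 (the €17 wedge).
Quantity falls by |ΔQ| = |95 − 69| = 26.
DWL = ½ · t · |ΔQ| = ½ · 17 · 26 = €221.

Deadweight loss = €221 thousand.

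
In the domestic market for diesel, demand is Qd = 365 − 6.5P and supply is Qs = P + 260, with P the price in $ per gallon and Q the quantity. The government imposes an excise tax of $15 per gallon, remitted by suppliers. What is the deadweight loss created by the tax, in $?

Without the tax, 365 − 6.5P = P + 260 gives 7.5P = 105, so P* = $14 and Q* = 274.
With the tax collected from suppliers, supply shifts: Qs = (P − 15) + 260.
New equilibrium: consumers pay $16, suppliers receive $1, Q = 261. (Wedge: Pb − Ps = 15.)
Quantity falls by |ΔQ| = |274 − 261| = 13.
DWL = ½ · t · |ΔQ| = ½ · 15 · 13 = $97.5.

Deadweight loss = $97.5.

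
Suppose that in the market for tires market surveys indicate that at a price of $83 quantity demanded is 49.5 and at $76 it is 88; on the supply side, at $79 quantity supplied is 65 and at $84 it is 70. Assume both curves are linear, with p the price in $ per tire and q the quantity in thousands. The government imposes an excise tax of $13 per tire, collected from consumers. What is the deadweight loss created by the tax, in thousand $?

Deadweight loss = $71.5 thousand.

Demand slope: (88 − 49.5)/(76 − 83) = -5.5, so qd = 506 − 5.5p.
Supply slope: (70 − 65)/(84 − 79) = 1, so qs = p − 14.
Before the tax: set 506 − 5.5p = p − 14 → p* = $80, q* = 66.
With the tax collected from consumers, demand (in seller-price terms) shifts: qd = 506 − 5.5(p + 13).
Solving gives q = 55 with consumers paying $82 and suppliers receiving $69 (the $13 wedge).
Quantity falls by |ΔQ| = |66 − 55| = 11.
DWL = ½ · t · |ΔQ| = ½ · 13 · 11 = $71.5.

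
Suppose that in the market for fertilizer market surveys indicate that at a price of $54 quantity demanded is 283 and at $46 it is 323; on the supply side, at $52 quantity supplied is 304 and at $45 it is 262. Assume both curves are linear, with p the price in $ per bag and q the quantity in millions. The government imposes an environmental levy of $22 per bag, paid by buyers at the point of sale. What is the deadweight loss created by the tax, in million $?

Deadweight loss = $660 million.

Demand slope: (323 − 283)/(46 − 54) = -5, so qd = 553 − 5p.
Supply slope: (262 − 304)/(45 − 52) = 6, so qs = 6p − 8.
Without the tax, 553 − 5p = 6p − 8 gives 11p = 561, so p* = $51 and q* = 298.
With the tax collected from buyers, demand (in seller-price terms) shifts: qd = 553 − 5(p + 22).
New equilibrium: buyers pay $63, producers receive $41, q = 238. (Wedge: pb − ps = 22.)
Quantity falls by |ΔQ| = |298 − 238| = 60.
DWL = ½ · t · |ΔQ| = ½ · 22 · 60 = $660.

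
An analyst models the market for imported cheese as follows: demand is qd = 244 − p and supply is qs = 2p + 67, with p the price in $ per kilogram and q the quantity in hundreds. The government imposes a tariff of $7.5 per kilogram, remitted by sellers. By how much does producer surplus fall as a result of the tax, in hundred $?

Without the tax, 244 − p = 2p + 67 gives 3p = 177, so p* = $59 and q* = 185.
With the tax collected from sellers, supply shifts: qs = 2(p − 7.5) + 67.
New equilibrium: consumers pay $64, sellers receive $56.5, q = 180. (Wedge: pb − ps = 7.5.)
ΔPS is the trapezoid between Q = 180 and Q = 185 of height $2.5: ½ · (185 + 180) · 2.5 = $456.25.

Producer surplus falls by $456.25 hundred.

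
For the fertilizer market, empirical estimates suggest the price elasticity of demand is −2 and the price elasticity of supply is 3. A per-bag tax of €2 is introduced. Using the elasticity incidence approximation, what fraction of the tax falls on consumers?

Incidence ratio: consumers' share ≈ εs / (εs + |εd|) = 3 / (3 + 2) = 0.6.
Supply is the more elastic side, so consumers bear the larger share.

Consumers' share ≈ 0.6.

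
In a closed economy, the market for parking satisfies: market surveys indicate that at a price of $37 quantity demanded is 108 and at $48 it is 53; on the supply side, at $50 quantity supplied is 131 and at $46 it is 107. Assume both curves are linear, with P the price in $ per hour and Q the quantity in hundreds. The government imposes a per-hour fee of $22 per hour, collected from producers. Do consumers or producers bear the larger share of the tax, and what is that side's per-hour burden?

Demand slope: (53 − 108)/(48 − 37) = -5, so Qd = 293 − 5P.
Supply slope: (107 − 131)/(46 − 50) = 6, so Qs = 6P − 169.
Without the tax, 293 − 5P = 6P − 169 gives 11P = 462, so P* = $42 and Q* = 83.
With the tax collected from producers, supply shifts: Qs = 6(P − 22) − 169.
New equilibrium: consumers pay $54, producers receive $32, Q = 23. (Wedge: Pb − Ps = 22.)
Per-hour burden: consumers $12, producers $10.
Consumers take the larger share because demand is less price-elastic here (demand slope 5 vs supply slope 6).
The less price-elastic side of the market bears the larger share of a per-unit tax.

Consumers bear the larger share: $12 per hour.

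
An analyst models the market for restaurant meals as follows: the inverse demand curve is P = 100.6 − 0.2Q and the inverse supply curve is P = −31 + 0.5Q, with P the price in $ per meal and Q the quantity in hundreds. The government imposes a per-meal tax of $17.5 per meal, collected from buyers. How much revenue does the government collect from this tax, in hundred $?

Tax revenue = $2852.5 hundred.

Inverting to Q(P) form: Qd = 503 − 5P; Qs = 2P + 62.
Without the tax, 503 − 5P = 2P + 62 gives 7P = 441, so P* = $63 and Q* = 188.
With the tax collected from buyers, demand (in seller-price terms) shifts: Qd = 503 − 5(P + 17.5).
New equilibrium: buyers pay $68, producers receive $50.5, Q = 163. (Wedge: Pb − Ps = 17.5.)
Revenue = t · Q = 17.5 · 163 = $2852.5.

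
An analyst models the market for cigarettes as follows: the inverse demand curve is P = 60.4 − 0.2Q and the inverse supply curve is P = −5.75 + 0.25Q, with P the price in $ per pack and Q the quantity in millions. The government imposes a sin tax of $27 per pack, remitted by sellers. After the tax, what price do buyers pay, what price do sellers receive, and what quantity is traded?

Inverting to Q(P) form: Qd = 302 − 5P; Qs = 4P + 23.
Before the tax: set 302 − 5P = 4P + 23 → P* = $31, Q* = 147.
With the tax collected from sellers, supply shifts: Qs = 4(P − 27) + 23.
Solving gives Q = 87 with buyers paying $43 and sellers receiving $16 (the $27 wedge).

Buyers pay $43; sellers receive $16; quantity = 87.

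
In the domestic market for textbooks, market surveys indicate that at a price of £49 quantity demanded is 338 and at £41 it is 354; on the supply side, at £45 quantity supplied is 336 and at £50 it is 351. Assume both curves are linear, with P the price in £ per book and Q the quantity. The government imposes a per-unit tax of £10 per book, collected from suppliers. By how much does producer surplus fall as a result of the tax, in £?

Demand slope: (354 − 338)/(41 − 49) = -2, so Qd = 436 − 2P.
Supply slope: (351 − 336)/(50 − 45) = 3, so Qs = 3P + 201.
Before the tax: set 436 − 2P = 3P + 201 → P* = £47, Q* = 342.
With the tax collected from suppliers, supply shifts: Qs = 3(P − 10) + 201.
New equilibrium: buyers pay £53, suppliers receive £43, Q = 330. (Wedge: Pb − Ps = 10.)
ΔPS is the trapezoid between Q = 330 and Q = 342 of height £4: ½ · (342 + 330) · 4 = £1344.

Producer surplus falls by £1344.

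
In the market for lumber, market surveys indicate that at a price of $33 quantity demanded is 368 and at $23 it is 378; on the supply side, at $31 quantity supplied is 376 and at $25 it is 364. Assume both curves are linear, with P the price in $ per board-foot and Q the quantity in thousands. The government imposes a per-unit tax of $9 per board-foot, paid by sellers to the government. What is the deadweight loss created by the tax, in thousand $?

Deadweight loss = $27 thousand.

Demand slope: (378 − 368)/(23 − 33) = -1, so Qd = 401 − P.
Supply slope: (364 − 376)/(25 − 31) = 2, so Qs = 2P + 314.
Without the tax, 401 − P = 2P + 314 gives 3P = 87, so P* = $29 and Q* = 372.
With the tax collected from sellers, supply shifts: Qs = 2(P − 9) + 314.
New equilibrium: buyers pay $35, sellers receive $26, Q = 366. (Wedge: Pb − Ps = 9.)
Quantity falls by |ΔQ| = |372 − 366| = 6.
DWL = ½ · t · |ΔQ| = ½ · 9 · 6 = $27.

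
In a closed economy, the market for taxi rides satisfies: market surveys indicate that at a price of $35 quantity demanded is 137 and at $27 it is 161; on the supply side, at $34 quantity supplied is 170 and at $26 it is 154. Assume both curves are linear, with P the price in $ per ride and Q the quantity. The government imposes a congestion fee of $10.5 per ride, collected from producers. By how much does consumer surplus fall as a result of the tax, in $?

Consumer surplus falls by $637.14.

Demand slope: (161 − 137)/(27 − 35) = -3, so Qd = 242 − 3P.
Supply slope: (154 − 170)/(26 − 34) = 2, so Qs = 2P + 102.
Without the tax, 242 − 3P = 2P + 102 gives 5P = 140, so P* = $28 and Q* = 158.
With the tax collected from producers, supply shifts: Qs = 2(P − 10.5) + 102.
New equilibrium: consumers pay $32.2, producers receive $21.7, Q = 145.4. (Wedge: Pb − Ps = 10.5.)
ΔCS is the trapezoid between Q = 145.4 and Q = 158 of height $4.2: ½ · (158 + 145.4) · 4.2 = $637.14.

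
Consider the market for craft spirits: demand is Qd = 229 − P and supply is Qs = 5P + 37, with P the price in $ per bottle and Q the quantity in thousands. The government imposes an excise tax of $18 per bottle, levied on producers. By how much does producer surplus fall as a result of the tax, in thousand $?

Producer surplus falls by $568.5 thousand.

Before the tax: set 229 − P = 5P + 37 → P* = $32, Q* = 197.
With the tax collected from producers, supply shifts: Qs = 5(P − 18) + 37.
New equilibrium: consumers pay $47, producers receive $29, Q = 182. (Wedge: Pb − Ps = 18.)
ΔPS is the trapezoid between Q = 182 and Q = 197 of height $3: ½ · (197 + 182) · 3 = $568.5.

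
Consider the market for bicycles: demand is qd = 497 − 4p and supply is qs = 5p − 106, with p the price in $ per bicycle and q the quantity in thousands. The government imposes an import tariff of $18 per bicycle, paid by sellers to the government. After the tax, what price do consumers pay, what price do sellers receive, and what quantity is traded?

Before the tax: set 497 − 4p = 5p − 106 → p* = $67, q* = 229.
With the tax collected from sellers, supply shifts: qs = 5(p − 18) − 106.
New equilibrium: consumers pay $77, sellers receive $59, q = 189. (Wedge: pb − ps = 18.)

Consumers pay $77; sellers receive $59; quantity = 189.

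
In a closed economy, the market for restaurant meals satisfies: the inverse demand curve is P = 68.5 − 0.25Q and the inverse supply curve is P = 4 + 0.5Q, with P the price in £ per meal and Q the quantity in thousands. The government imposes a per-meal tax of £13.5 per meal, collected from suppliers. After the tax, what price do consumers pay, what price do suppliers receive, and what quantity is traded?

Consumers pay £51.5; suppliers receive £38; quantity = 68.

Rewrite in direct form: Qd = 274 − 4P and Qs = 2P − 8.
Without the tax, 274 − 4P = 2P − 8 gives 6P = 282, so P* = £47 and Q* = 86.
With the tax collected from suppliers, supply shifts: Qs = 2(P − 13.5) − 8.
New equilibrium: consumers pay £51.5, suppliers receive £38, Q = 68. (Wedge: Pb − Ps = 13.5.)
The less price-elastic side of the market bears the larger share of a per-unit tax.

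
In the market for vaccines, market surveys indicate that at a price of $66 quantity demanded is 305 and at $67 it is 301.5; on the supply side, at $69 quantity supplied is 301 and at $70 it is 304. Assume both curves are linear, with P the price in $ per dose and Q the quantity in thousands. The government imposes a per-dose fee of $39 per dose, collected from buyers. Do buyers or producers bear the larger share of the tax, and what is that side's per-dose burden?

Producers bear the larger share: $21 per dose.

Demand slope: (301.5 − 305)/(67 − 66) = -3.5, so Qd = 536 − 3.5P.
Supply slope: (304 − 301)/(70 − 69) = 3, so Qs = 3P + 94.
Before the tax: set 536 − 3.5P = 3P + 94 → P* = $68, Q* = 298.
With the tax collected from buyers, demand (in seller-price terms) shifts: Qd = 536 − 3.5(P + 39).
New equilibrium: buyers pay $86, producers receive $47, Q = 235. (Wedge: Pb − Ps = 39.)
Per-dose burden: buyers $18, producers $21.
Producers take the larger share because supply is less price-elastic here (demand slope 3.5 vs supply slope 3).
The less price-elastic side of the market bears the larger share of a per-unit tax.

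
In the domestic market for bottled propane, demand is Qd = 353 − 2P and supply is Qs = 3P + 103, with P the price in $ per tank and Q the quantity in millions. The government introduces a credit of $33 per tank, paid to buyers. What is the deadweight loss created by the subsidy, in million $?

Deadweight loss = $653.4 million.

Before the subsidy: set 353 − 2P = 3P + 103 → P* = $50, Q* = 253.
With a per-unit subsidy paid to buyers, each effectively pays P − 33, so demand becomes Qd = 353 − 2(P − 33).
New equilibrium: buyers pay $30.2, producers receive $63.2, Q = 292.6. (Wedge: Pb − Ps = −33.)
Quantity rises by |ΔQ| = |253 − 292.6| = 39.6.
DWL = ½ · t · |ΔQ| = ½ · 33 · 39.6 = $653.4.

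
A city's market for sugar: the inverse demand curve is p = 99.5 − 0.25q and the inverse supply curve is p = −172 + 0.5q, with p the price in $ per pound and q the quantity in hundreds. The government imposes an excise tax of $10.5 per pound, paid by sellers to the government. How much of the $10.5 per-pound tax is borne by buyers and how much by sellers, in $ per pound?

Rewrite in direct form: qd = 398 − 4p and qs = 2p + 344.
Before the tax: set 398 − 4p = 2p + 344 → p* = $9, q* = 362.
With the tax collected from sellers, supply shifts: qs = 2(p − 10.5) + 344.
Solving gives q = 348 with buyers paying $12.5 and sellers receiving $2 (the $10.5 wedge).
Burden on buyers: $3.5; on sellers: $7. (They sum to $10.5.)
The less price-elastic side of the market bears the larger share of a per-unit tax.

Buyers bear $3.5 per pound; sellers bear $7 per pound.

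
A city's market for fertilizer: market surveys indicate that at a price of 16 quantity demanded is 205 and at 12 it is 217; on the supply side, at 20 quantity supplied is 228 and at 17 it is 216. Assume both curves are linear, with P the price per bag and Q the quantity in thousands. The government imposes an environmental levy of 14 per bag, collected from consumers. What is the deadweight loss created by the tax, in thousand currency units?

Deadweight loss = 168 thousand.

Demand slope: (217 − 205)/(12 − 16) = -3, so Qd = 253 − 3P.
Supply slope: (216 − 228)/(17 − 20) = 4, so Qs = 4P + 148.
Before the tax: set 253 − 3P = 4P + 148 → P* = 15, Q* = 208.
With the tax collected from consumers, demand (in seller-price terms) shifts: Qd = 253 − 3(P + 14).
New equilibrium: consumers pay 23, suppliers receive 9, Q = 184. (Wedge: Pb − Ps = 14.)
Quantity falls by |ΔQ| = |208 − 184| = 24.
DWL = ½ · t · |ΔQ| = ½ · 14 · 24 = 168.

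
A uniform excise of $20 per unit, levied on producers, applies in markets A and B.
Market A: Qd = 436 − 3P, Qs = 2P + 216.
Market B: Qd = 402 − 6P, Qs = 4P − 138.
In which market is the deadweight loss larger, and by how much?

Market B, by $240.

Market A: pre-tax P* = $44, Q* = 304; post-tax Q = 280; deadweight loss = $240.
Market B: pre-tax P* = $54, Q* = 78; post-tax Q = 30; deadweight loss = $480.
Difference: $240 vs $480 → market B is larger by $240.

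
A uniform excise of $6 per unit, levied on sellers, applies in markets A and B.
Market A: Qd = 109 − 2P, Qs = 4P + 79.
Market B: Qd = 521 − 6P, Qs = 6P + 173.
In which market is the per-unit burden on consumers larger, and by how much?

Market A, by $1.

Market A: pre-tax P* = $5, Q* = 99; post-tax Q = 91; per-unit burden on consumers = $4.
Market B: pre-tax P* = $29, Q* = 347; post-tax Q = 329; per-unit burden on consumers = $3.
Difference: $4 vs $3 → market A is larger by $1.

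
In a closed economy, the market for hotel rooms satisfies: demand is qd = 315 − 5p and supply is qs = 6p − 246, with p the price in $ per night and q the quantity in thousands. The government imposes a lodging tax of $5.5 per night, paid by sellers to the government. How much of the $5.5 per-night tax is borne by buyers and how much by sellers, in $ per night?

Without the tax, 315 − 5p = 6p − 246 gives 11p = 561, so p* = $51 and q* = 60.
With the tax collected from sellers, supply shifts: qs = 6(p − 5.5) − 246.
New equilibrium: buyers pay $54, sellers receive $48.5, q = 45. (Wedge: pb − ps = 5.5.)
Burden on buyers: $3; on sellers: $2.5. (They sum to $5.5.)

Buyers bear $3 per night; sellers bear $2.5 per night.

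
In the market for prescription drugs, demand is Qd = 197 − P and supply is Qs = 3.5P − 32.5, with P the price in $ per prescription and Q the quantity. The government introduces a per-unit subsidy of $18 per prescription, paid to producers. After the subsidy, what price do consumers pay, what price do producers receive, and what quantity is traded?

Without the subsidy, 197 − P = 3.5P − 32.5 gives 4.5P = 229.5, so P* = $51 and Q* = 146.
With a per-unit subsidy paid to producers, each receives P + 18 per unit sold, so supply becomes Qs = 3.5(P + 18) − 32.5.
New equilibrium: consumers pay $37, producers receive $55, Q = 160. (Wedge: Pb − Ps = −18.)

Consumers pay $37; producers receive $55; quantity = 160.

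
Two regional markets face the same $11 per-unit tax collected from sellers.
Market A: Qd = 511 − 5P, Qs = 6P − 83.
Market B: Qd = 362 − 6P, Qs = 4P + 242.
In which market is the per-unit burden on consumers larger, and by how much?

Market A: pre-tax P* = $54, Q* = 241; post-tax Q = 211; per-unit burden on consumers = $6.
Market B: pre-tax P* = $12, Q* = 290; post-tax Q = 263.6; per-unit burden on consumers = $4.4.
Difference: $6 vs $4.4 → market A is larger by $1.6.

Market A, by $1.6.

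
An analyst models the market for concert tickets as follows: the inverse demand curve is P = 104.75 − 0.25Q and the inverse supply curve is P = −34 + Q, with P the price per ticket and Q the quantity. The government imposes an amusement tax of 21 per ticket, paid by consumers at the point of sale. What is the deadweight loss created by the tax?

Rewrite in direct form: Qd = 419 − 4P and Qs = P + 34.
Without the tax, 419 − 4P = P + 34 gives 5P = 385, so P* = 77 and Q* = 111.
With the tax collected from consumers, demand (in seller-price terms) shifts: Qd = 419 − 4(P + 21).
New equilibrium: consumers pay 81.2, sellers receive 60.2, Q = 94.2. (Wedge: Pb − Ps = 21.)
Quantity falls by |ΔQ| = |111 − 94.2| = 16.8.
DWL = ½ · t · |ΔQ| = ½ · 21 · 16.8 = 176.4.

Deadweight loss = 176.4.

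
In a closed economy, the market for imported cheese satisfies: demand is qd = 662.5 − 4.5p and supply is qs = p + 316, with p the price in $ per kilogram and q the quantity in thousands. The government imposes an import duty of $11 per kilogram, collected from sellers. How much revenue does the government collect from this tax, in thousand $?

Tax revenue = $4070 thousand.

Before the tax: set 662.5 − 4.5p = p + 316 → p* = $63, q* = 379.
With the tax collected from sellers, supply shifts: qs = (p − 11) + 316.
New equilibrium: consumers pay $65, sellers receive $54, q = 370. (Wedge: pb − ps = 11.)
Revenue = t · Q = 11 · 370 = $4070.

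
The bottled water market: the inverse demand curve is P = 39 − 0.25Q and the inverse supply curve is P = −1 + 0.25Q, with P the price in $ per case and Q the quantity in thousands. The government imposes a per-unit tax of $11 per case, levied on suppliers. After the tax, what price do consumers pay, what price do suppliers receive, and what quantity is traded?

Rewrite in direct form: Qd = 156 − 4P and Qs = 4P + 4.
Before the tax: set 156 − 4P = 4P + 4 → P* = $19, Q* = 80.
With the tax collected from suppliers, supply shifts: Qs = 4(P − 11) + 4.
Solving gives Q = 58 with consumers paying $24.5 and suppliers receiving $13.5 (the $11 wedge).
The less price-elastic side of the market bears the larger share of a per-unit tax.

Consumers pay $24.5; suppliers receive $13.5; quantity = 58.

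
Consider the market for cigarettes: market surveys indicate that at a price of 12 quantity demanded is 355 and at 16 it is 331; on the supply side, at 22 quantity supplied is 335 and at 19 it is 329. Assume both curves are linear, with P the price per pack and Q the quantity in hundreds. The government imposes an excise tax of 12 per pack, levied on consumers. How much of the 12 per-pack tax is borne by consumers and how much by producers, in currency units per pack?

Consumers bear 3 per pack; producers bear 9 per pack.

Demand slope: (331 − 355)/(16 − 12) = -6, so Qd = 427 − 6P.
Supply slope: (329 − 335)/(19 − 22) = 2, so Qs = 2P + 291.
Without the tax, 427 − 6P = 2P + 291 gives 8P = 136, so P* = 17 and Q* = 325.
With the tax collected from consumers, demand (in seller-price terms) shifts: Qd = 427 − 6(P + 12).
New equilibrium: consumers pay 20, producers receive 8, Q = 307. (Wedge: Pb − Ps = 12.)
Burden on consumers: 3; on producers: 9. (They sum to 12.)
The less price-elastic side of the market bears the larger share of a per-unit tax.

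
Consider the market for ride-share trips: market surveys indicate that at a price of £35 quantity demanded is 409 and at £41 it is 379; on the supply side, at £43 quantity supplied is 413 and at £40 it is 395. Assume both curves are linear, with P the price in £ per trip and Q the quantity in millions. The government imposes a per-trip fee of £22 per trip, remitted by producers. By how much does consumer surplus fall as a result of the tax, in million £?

Consumer surplus falls by £4308 million.

Demand slope: (379 − 409)/(41 − 35) = -5, so Qd = 584 − 5P.
Supply slope: (395 − 413)/(40 − 43) = 6, so Qs = 6P + 155.
Before the tax: set 584 − 5P = 6P + 155 → P* = £39, Q* = 389.
With the tax collected from producers, supply shifts: Qs = 6(P − 22) + 155.
New equilibrium: buyers pay £51, producers receive £29, Q = 329. (Wedge: Pb − Ps = 22.)
ΔCS is the trapezoid between Q = 329 and Q = 389 of height £12: ½ · (389 + 329) · 12 = £4308.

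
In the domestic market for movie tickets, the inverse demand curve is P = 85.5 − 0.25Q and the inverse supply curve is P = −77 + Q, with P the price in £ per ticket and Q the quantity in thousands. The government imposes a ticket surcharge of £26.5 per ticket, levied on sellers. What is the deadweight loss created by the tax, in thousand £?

Deadweight loss = £280.9 thousand.

Rewrite in direct form: Qd = 342 − 4P and Qs = P + 77.
Before the tax: set 342 − 4P = P + 77 → P* = £53, Q* = 130.
With the tax collected from sellers, supply shifts: Qs = (P − 26.5) + 77.
Solving gives Q = 108.8 with consumers paying £58.3 and sellers receiving £31.8 (the £26.5 wedge).
Quantity falls by |ΔQ| = |130 − 108.8| = 21.2.
DWL = ½ · t · |ΔQ| = ½ · 26.5 · 21.2 = £280.9.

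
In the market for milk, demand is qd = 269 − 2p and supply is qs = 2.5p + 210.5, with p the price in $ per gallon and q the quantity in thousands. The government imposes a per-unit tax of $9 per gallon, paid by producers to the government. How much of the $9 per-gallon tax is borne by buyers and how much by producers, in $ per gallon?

Buyers bear $5 per gallon; producers bear $4 per gallon.

Without the tax, 269 − 2p = 2.5p + 210.5 gives 4.5p = 58.5, so p* = $13 and q* = 243.
With the tax collected from producers, supply shifts: qs = 2.5(p − 9) + 210.5.
Solving gives q = 233 with buyers paying $18 and producers receiving $9 (the $9 wedge).
Burden on buyers: $5; on producers: $4. (They sum to $9.)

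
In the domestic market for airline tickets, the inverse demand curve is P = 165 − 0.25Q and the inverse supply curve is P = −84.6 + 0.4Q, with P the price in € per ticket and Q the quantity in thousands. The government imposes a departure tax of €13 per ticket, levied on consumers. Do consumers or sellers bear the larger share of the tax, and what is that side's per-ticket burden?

Rewrite in direct form: Qd = 660 − 4P and Qs = 2.5P + 211.5.
Before the tax: set 660 − 4P = 2.5P + 211.5 → P* = €69, Q* = 384.
With the tax collected from consumers, demand (in seller-price terms) shifts: Qd = 660 − 4(P + 13).
New equilibrium: consumers pay €74, sellers receive €61, Q = 364. (Wedge: Pb − Ps = 13.)
Per-ticket burden: consumers €5, sellers €8.
Sellers take the larger share because supply is less price-elastic here (demand slope 4 vs supply slope 2.5).

Sellers bear the larger share: €8 per ticket.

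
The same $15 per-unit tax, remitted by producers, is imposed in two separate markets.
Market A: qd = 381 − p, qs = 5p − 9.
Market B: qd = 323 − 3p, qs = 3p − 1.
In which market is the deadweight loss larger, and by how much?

Market B, by $75.

Market A: pre-tax p* = $65, q* = 316; post-tax q = 303.5; deadweight loss = $93.75.
Market B: pre-tax p* = $54, q* = 161; post-tax q = 138.5; deadweight loss = $168.75.
Difference: $93.75 vs $168.75 → market B is larger by $75.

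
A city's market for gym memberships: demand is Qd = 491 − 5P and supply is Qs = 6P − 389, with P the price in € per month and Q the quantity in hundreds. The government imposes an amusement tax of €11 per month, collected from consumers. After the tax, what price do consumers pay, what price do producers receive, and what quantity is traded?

Before the tax: set 491 − 5P = 6P − 389 → P* = €80, Q* = 91.
With the tax collected from consumers, demand (in seller-price terms) shifts: Qd = 491 − 5(P + 11).
Solving gives Q = 61 with consumers paying €86 and producers receiving €75 (the €11 wedge).
The less price-elastic side of the market bears the larger share of a per-unit tax.

Consumers pay €86; producers receive €75; quantity = 61.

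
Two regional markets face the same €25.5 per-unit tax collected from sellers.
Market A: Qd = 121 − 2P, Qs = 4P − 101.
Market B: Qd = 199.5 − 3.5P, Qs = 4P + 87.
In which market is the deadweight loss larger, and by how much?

Market B, by €173.4.

Market A: pre-tax P* = €37, Q* = 47; post-tax Q = 13; deadweight loss = €433.5.
Market B: pre-tax P* = €15, Q* = 147; post-tax Q = 99.4; deadweight loss = €606.9.
Difference: €433.5 vs €606.9 → market B is larger by €173.4.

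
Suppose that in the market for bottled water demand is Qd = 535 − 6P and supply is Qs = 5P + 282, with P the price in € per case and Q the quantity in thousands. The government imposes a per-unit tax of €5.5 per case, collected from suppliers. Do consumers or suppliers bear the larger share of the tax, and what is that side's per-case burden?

Suppliers bear the larger share: €3 per case.

Before the tax: set 535 − 6P = 5P + 282 → P* = €23, Q* = 397.
With the tax collected from suppliers, supply shifts: Qs = 5(P − 5.5) + 282.
New equilibrium: consumers pay €25.5, suppliers receive €20, Q = 382. (Wedge: Pb − Ps = 5.5.)
Per-case burden: consumers €2.5, suppliers €3.
Suppliers take the larger share because supply is less price-elastic here (demand slope 6 vs supply slope 5).
The less price-elastic side of the market bears the larger share of a per-unit tax.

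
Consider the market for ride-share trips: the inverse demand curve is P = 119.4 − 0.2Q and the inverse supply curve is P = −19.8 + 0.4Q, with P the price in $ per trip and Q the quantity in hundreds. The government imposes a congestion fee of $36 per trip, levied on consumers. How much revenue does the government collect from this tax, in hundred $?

Tax revenue = $6192 hundred.

Rewrite in direct form: Qd = 597 − 5P and Qs = 2.5P + 49.5.
Before the tax: set 597 − 5P = 2.5P + 49.5 → P* = $73, Q* = 232.
With the tax collected from consumers, demand (in seller-price terms) shifts: Qd = 597 − 5(P + 36).
Solving gives Q = 172 with consumers paying $85 and suppliers receiving $49 (the $36 wedge).
Revenue = t · Q = 36 · 172 = $6192.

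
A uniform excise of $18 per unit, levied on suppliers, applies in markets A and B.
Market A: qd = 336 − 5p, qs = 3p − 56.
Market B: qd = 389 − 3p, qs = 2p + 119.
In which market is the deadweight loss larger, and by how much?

Market A, by $109.35.

Market A: pre-tax p* = $49, q* = 91; post-tax q = 57.25; deadweight loss = $303.75.
Market B: pre-tax p* = $54, q* = 227; post-tax q = 205.4; deadweight loss = $194.4.
Difference: $303.75 vs $194.4 → market A is larger by $109.35.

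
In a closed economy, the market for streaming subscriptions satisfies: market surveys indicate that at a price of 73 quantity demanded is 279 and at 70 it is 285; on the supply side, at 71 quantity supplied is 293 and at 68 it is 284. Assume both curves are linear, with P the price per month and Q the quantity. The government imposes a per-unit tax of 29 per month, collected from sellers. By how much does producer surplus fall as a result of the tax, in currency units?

Producer surplus falls by 3127.36.

Demand slope: (285 − 279)/(70 − 73) = -2, so Qd = 425 − 2P.
Supply slope: (284 − 293)/(68 − 71) = 3, so Qs = 3P + 80.
Before the tax: set 425 − 2P = 3P + 80 → P* = 69, Q* = 287.
With the tax collected from sellers, supply shifts: Qs = 3(P − 29) + 80.
Solving gives Q = 252.2 with consumers paying 86.4 and sellers receiving 57.4 (the 29 wedge).
ΔPS is the trapezoid between Q = 252.2 and Q = 287 of height 11.6: ½ · (287 + 252.2) · 11.6 = 3127.36.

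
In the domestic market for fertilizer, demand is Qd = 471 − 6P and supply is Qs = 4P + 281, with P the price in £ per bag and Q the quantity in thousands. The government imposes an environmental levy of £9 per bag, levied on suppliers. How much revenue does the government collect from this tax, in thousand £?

Without the tax, 471 − 6P = 4P + 281 gives 10P = 190, so P* = £19 and Q* = 357.
With the tax collected from suppliers, supply shifts: Qs = 4(P − 9) + 281.
New equilibrium: buyers pay £22.6, suppliers receive £13.6, Q = 335.4. (Wedge: Pb − Ps = 9.)
Revenue = t · Q = 9 · 335.4 = £3018.6.

Tax revenue = £3018.6 thousand.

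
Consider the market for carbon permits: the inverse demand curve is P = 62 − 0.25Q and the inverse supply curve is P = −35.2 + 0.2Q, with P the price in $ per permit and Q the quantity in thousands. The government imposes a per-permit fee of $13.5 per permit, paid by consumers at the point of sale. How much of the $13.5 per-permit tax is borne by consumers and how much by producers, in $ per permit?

Rewrite in direct form: Qd = 248 − 4P and Qs = 5P + 176.
Without the tax, 248 − 4P = 5P + 176 gives 9P = 72, so P* = $8 and Q* = 216.
With the tax collected from consumers, demand (in seller-price terms) shifts: Qd = 248 − 4(P + 13.5).
New equilibrium: consumers pay $15.5, producers receive $2, Q = 186. (Wedge: Pb − Ps = 13.5.)
Burden on consumers: $7.5; on producers: $6. (They sum to $13.5.)
The less price-elastic side of the market bears the larger share of a per-unit tax.

Consumers bear $7.5 per permit; producers bear $6 per permit.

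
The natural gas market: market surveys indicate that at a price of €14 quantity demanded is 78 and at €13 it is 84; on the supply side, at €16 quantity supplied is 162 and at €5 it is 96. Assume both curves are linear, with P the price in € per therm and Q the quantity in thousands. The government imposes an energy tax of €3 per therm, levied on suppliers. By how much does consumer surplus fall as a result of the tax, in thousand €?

Demand slope: (84 − 78)/(13 − 14) = -6, so Qd = 162 − 6P.
Supply slope: (96 − 162)/(5 − 16) = 6, so Qs = 6P + 66.
Before the tax: set 162 − 6P = 6P + 66 → P* = €8, Q* = 114.
With the tax collected from suppliers, supply shifts: Qs = 6(P − 3) + 66.
Solving gives Q = 105 with consumers paying €9.5 and suppliers receiving €6.5 (the €3 wedge).
ΔCS is the trapezoid between Q = 105 and Q = 114 of height €1.5: ½ · (114 + 105) · 1.5 = €164.25.

Consumer surplus falls by €164.25 thousand.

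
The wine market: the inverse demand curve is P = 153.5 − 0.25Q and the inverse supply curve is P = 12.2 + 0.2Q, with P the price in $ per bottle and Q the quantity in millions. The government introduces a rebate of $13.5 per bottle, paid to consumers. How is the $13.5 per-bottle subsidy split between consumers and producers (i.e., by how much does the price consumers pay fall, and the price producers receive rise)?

Inverting to Q(P) form: Qd = 614 − 4P; Qs = 5P − 61.
Before the subsidy: set 614 − 4P = 5P − 61 → P* = $75, Q* = 314.
With a per-unit subsidy paid to consumers, each effectively pays P − 13.5, so demand becomes Qd = 614 − 4(P − 13.5).
New equilibrium: consumers pay $67.5, producers receive $81, Q = 344. (Wedge: Pb − Ps = −13.5.)
Gain to consumers: $7.5; to producers: $6. (They sum to $13.5.)

Consumers gain $7.5 per bottle; producers gain $6 per bottle.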